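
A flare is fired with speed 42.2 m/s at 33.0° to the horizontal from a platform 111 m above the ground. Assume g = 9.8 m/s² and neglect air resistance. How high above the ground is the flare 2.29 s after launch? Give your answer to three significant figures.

v_y0 = 42.2 sin 33.0° = 22.98 m/s.
y(t) = 111 + v_y0 t − ½ g t² = 111 + 22.98×2.29 − ½×9.8×2.29² = 138 m.

138 m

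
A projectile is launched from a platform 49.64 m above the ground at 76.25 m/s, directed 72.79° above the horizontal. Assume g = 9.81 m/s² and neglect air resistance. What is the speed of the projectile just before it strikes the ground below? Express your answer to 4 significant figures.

82.39 m/s

v_x = 76.25 cos 72.79° = 22.560 m/s is unchanged throughout.
For the vertical component, v_y² = v_y0² + 2 g h = (72.836)² + 2×9.81×49.64 = 6279.0, so |v_y| = 79.240 m/s.
Impact speed = √(v_x² + v_y²) = √(508.95 + 6279.0) = 82.39 m/s.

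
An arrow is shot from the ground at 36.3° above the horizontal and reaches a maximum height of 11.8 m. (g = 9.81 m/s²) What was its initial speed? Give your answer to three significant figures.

25.7 m/s

At maximum height v_y = 0, so (v₀ sin θ)² = 2 g H.
v₀ sin 36.3° = √(2 × 9.81 × 11.8) = 15.22 m/s.
v₀ = 15.22 / sin 36.3° = 15.22 / 0.5920 = 25.7 m/s.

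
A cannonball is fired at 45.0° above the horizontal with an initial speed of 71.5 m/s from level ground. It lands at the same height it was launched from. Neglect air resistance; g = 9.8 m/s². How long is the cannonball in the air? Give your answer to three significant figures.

Vertical component: v_y = 71.5 sin 45.0° = 50.56 m/s.
For a projectile landing at launch height, time of flight is t = 2 v_y / g = 2 × 50.56 / 9.8 = 10.3 s.

10.3 s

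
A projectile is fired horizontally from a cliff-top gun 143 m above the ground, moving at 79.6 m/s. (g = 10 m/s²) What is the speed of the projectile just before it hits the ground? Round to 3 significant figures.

95.9 m/s

Fall time: t = √(2 × 143 / 10) = 5.348 s.
At impact: v_x = 79.6 m/s (unchanged), v_y = g t = 10 × 5.348 = 53.48 m/s.
Speed = √(v_x² + v_y²) = √(6336 + 2860) = 95.9 m/s.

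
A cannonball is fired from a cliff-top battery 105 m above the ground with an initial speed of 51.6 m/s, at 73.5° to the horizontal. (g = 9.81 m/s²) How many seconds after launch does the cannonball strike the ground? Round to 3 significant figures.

11.9 s

Vertical component: v_y = 51.6 sin 73.5° = 49.48 m/s.
Taking up as positive with launch at y = 105 m, landing at y = 0: 0 = 105 + 49.48 t − ½(9.81) t².
Solving 4.905 t² − 49.48 t − 105 = 0 gives t = [49.48 + √(49.48² + 4·4.905·105)] / 9.810 = 11.9 s.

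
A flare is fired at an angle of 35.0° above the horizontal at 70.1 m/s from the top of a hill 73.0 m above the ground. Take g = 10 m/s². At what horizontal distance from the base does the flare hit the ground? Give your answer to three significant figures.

549 m

Components: v_x = 70.1 cos 35.0° = 57.42 m/s, v_y = 70.1 sin 35.0° = 40.21 m/s.
Vertical: 0 = 73.0 + 40.21 t − ½(10) t² ⇒ 5.000 t² − 40.21 t − 73.0 = 0.
t = [40.21 + √(1617 + 1460)] / 10.00 = 9.568 s.
Horizontal: R = v_x · t = 57.42 × 9.568 = 549 m.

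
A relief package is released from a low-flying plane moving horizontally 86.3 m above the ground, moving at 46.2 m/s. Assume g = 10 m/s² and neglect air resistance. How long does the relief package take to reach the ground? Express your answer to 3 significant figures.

4.15 s

The horizontal speed doesn't affect the fall. With v_y0 = 0, h = ½ g t².
t = √(2 × 86.3 / 10) = √17.26 = 4.15 s.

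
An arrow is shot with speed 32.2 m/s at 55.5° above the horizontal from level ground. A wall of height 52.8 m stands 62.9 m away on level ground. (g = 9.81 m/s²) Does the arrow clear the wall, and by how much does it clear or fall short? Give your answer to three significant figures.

v_x = 32.2 cos 55.5° = 18.24 m/s; v_y0 = 32.2 sin 55.5° = 26.54 m/s.
Time to reach the wall: t = 62.9 / 18.24 = 3.448 s.
Height at that point: y = 26.54×3.448 − 4.905×3.448² = 33.20 m.
That is 52.8 − 33.20 = 19.6 m below the top of the wall, so the arrow does not clear it.

No — it falls 19.6 m short of clearing the wall.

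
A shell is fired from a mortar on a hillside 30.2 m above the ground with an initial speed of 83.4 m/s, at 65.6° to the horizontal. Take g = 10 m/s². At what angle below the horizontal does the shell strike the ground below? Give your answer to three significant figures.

66.7°

v_x = 83.4 cos 65.6° = 34.45 m/s.
At impact |v_y| = √(v_y0² + 2 g h) = √(75.95² + 2×10×30.2) = 79.83 m/s.
Angle below horizontal = arctan(|v_y| / v_x) = arctan(79.83 / 34.45) = 66.7°.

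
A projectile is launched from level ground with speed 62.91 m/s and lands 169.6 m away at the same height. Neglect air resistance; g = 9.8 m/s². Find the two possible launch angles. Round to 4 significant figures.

Level-ground range: R = v₀² sin(2θ)/g ⇒ sin 2θ = R g / v₀² = 169.6×9.8/62.91² = 0.4200.
2θ = arcsin(0.4200) = 24.835° or 180° − 24.835° = 155.165°.
So θ = 12.42° or θ = 77.58°.

12.42° and 77.58°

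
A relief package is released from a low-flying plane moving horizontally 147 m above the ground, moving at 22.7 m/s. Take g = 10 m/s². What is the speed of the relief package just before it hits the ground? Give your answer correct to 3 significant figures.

58.8 m/s

Fall time: t = √(2 × 147 / 10) = 5.422 s.
At impact: v_x = 22.7 m/s (unchanged), v_y = g t = 10 × 5.422 = 54.22 m/s.
Speed = √(v_x² + v_y²) = √(515.3 + 2940) = 58.8 m/s.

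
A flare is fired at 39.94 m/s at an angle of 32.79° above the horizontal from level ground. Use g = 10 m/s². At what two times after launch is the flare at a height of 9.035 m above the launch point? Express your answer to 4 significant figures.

v_y0 = 39.94 sin 32.79° = 21.630 m/s.
Set y = v_y0 t − ½ g t² = 9.035: 5.000 t² − 21.630 t + 9.035 = 0.
t = [21.630 ± √(467.86 − 180.70)] / 10 = (21.630 ± 16.946) / 10, giving t = 0.4684 s or t = 3.858 s.
So the flare is at 9.035 m at t = 0.4684 s (rising) and t = 3.858 s (falling).

0.4684 s and 3.858 s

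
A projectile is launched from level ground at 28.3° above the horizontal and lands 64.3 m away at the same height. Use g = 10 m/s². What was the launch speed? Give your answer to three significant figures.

27.8 m/s

On level ground, R = v₀² sin(2θ) / g, so v₀ = √(R g / sin 2θ).
sin(2 × 28.3°) = 0.8348.
v₀ = √(64.3 × 10 / 0.8348) = √770.2 = 27.8 m/s.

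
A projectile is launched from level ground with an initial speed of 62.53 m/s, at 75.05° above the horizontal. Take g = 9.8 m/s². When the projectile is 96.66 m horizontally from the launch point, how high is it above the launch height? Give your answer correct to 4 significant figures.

186.1 m

v_x = 62.53 cos 75.05° = 16.131 m/s, v_y0 = 62.53 sin 75.05° = 60.413 m/s.
Time to reach x = 96.66 m: t = x / v_x = 96.66 / 16.131 = 5.9922 s.
y = v_y0 t − ½ g t² = 60.413×5.9922 − 4.900×5.9922² = 186.1 m.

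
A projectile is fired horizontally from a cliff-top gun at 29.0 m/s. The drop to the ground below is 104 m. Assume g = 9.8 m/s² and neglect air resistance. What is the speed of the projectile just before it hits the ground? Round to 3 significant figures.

Fall time: t = √(2 × 104 / 9.8) = 4.607 s.
At impact: v_x = 29.0 m/s (unchanged), v_y = g t = 9.8 × 4.607 = 45.15 m/s.
Speed = √(v_x² + v_y²) = √(841.0 + 2039) = 53.7 m/s.

53.7 m/s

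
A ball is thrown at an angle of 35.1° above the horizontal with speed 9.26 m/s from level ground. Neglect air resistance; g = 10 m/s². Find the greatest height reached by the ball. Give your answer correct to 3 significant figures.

Vertical component of launch velocity: v_y = 9.26 sin 35.1° = 5.325 m/s.
At the highest point the vertical velocity is zero, so v_y² = 2 g h_max.
h_max = (5.325)² / (2 × 10) = 28.36 / 20.00 = 1.42 m.

1.42 m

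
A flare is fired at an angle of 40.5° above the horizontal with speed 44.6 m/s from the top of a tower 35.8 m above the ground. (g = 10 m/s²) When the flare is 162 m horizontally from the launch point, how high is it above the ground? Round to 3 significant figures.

v_x = 44.6 cos 40.5° = 33.91 m/s, v_y0 = 44.6 sin 40.5° = 28.97 m/s.
Time to reach x = 162 m: t = x / v_x = 162 / 33.91 = 4.777 s.
y = 35.8 + v_y0 t − ½ g t² = 35.8 + 28.97×4.777 − 5.000×4.777² = 60.1 m.

60.1 m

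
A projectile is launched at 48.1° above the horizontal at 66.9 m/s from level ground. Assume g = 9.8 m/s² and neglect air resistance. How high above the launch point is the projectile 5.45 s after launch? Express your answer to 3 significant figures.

v_y0 = 66.9 sin 48.1° = 49.79 m/s.
y(t) = v_y0 t − ½ g t² = 49.79×5.45 − 4.900×5.45² = 126 m.

126 m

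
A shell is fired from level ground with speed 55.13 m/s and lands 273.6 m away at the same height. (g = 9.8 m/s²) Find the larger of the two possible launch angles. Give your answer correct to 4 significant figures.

Level-ground range: R = v₀² sin(2θ)/g ⇒ sin 2θ = R g / v₀² = 273.6×9.8/55.13² = 0.8822.
2θ = arcsin(0.8822) = 61.909° or 180° − 61.909° = 118.091°.
So θ = 30.95° or θ = 59.05°.

59.05°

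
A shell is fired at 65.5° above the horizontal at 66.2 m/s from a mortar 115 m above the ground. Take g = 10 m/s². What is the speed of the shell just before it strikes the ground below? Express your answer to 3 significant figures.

81.7 m/s

v_x = 66.2 cos 65.5° = 27.45 m/s is unchanged throughout.
For the vertical component, v_y² = v_y0² + 2 g h = (60.24)² + 2×10×115 = 5929, so |v_y| = 77.00 m/s.
Impact speed = √(v_x² + v_y²) = √(753.5 + 5929) = 81.7 m/s.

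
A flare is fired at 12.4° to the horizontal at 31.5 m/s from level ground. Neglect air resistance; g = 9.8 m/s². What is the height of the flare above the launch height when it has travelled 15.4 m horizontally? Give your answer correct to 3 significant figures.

v_x = 31.5 cos 12.4° = 30.77 m/s, v_y0 = 31.5 sin 12.4° = 6.764 m/s.
Time to reach x = 15.4 m: t = x / v_x = 15.4 / 30.77 = 0.5005 s.
y = v_y0 t − ½ g t² = 6.764×0.5005 − 4.900×0.5005² = 2.16 m.

2.16 m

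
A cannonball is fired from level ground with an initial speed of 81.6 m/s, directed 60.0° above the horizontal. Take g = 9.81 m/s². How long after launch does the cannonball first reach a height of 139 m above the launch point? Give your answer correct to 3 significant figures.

v_y0 = 81.6 sin 60.0° = 70.67 m/s.
Set y = v_y0 t − ½ g t² = 139: 4.905 t² − 70.67 t + 139 = 0.
t = [70.67 ± √(4994 − 2727)] / 9.81 = (70.67 ± 47.61) / 9.81, giving t = 2.35 s or t = 12.1 s.
The cannonball is on the way up at the first time, so t = 2.35 s.

2.35 s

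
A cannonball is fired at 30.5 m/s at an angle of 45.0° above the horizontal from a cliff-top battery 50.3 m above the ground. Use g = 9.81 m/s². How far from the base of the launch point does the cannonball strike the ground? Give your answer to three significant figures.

Components: v_x = 30.5 cos 45.0° = 21.57 m/s, v_y = 30.5 sin 45.0° = 21.57 m/s.
Vertical: 0 = 50.3 + 21.57 t − ½(9.81) t² ⇒ 4.905 t² − 21.57 t − 50.3 = 0.
t = [21.57 + √(465.3 + 986.9)] / 9.810 = 6.083 s.
Horizontal: R = v_x · t = 21.57 × 6.083 = 131 m.

131 m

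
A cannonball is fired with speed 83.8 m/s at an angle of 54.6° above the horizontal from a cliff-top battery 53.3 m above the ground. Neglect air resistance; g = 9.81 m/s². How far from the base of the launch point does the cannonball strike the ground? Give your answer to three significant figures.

712 m

Components: v_x = 83.8 cos 54.6° = 48.54 m/s, v_y = 83.8 sin 54.6° = 68.31 m/s.
Vertical: 0 = 53.3 + 68.31 t − ½(9.81) t² ⇒ 4.905 t² − 68.31 t − 53.3 = 0.
t = [68.31 + √(4666 + 1046)] / 9.810 = 14.67 s.
Horizontal: R = v_x · t = 48.54 × 14.67 = 712 m.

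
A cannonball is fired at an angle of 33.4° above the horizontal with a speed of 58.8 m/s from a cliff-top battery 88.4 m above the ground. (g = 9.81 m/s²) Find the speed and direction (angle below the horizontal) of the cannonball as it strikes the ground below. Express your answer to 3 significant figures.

v_x = 58.8 cos 33.4° = 49.09 m/s (constant).
|v_y| at impact = √((32.37)² + 2×9.81×88.4) = 52.75 m/s.
Speed = √(49.09² + 52.75²) = 72.1 m/s; angle = arctan(52.75/49.09) = 47.1° below horizontal.

72.1 m/s at 47.1° below the horizontal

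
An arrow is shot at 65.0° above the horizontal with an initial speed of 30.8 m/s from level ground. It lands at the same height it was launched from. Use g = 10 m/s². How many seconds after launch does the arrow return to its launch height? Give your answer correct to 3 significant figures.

Vertical component: v_y = 30.8 sin 65.0° = 27.91 m/s.
For a projectile landing at launch height, time of flight is t = 2 v_y / g = 2 × 27.91 / 10 = 5.58 s.

5.58 s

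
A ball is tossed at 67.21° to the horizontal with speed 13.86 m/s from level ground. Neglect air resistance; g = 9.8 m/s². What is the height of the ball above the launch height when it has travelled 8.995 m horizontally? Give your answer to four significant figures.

7.654 m

v_x = 13.86 cos 67.21° = 5.3687 m/s, v_y0 = 13.86 sin 67.21° = 12.778 m/s.
Time to reach x = 8.995 m: t = x / v_x = 8.995 / 5.3687 = 1.6755 s.
y = v_y0 t − ½ g t² = 12.778×1.6755 − 4.900×1.6755² = 7.654 m.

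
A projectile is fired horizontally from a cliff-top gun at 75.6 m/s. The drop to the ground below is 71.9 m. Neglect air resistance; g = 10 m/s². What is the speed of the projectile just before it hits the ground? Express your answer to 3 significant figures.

Fall time: t = √(2 × 71.9 / 10) = 3.792 s.
At impact: v_x = 75.6 m/s (unchanged), v_y = g t = 10 × 3.792 = 37.92 m/s.
Speed = √(v_x² + v_y²) = √(5715 + 1438) = 84.6 m/s.

84.6 m/s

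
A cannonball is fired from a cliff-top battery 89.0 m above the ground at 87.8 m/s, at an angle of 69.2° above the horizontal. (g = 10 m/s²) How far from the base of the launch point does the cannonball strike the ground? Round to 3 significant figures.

Components: v_x = 87.8 cos 69.2° = 31.18 m/s, v_y = 87.8 sin 69.2° = 82.08 m/s.
Vertical: 0 = 89.0 + 82.08 t − ½(10) t² ⇒ 5.000 t² − 82.08 t − 89.0 = 0.
t = [82.08 + √(6737 + 1780)] / 10.00 = 17.44 s.
Horizontal: R = v_x · t = 31.18 × 17.44 = 544 m.

544 m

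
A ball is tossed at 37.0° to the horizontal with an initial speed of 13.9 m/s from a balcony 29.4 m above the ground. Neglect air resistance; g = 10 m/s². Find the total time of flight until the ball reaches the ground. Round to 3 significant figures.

3.40 s

Vertical component: v_y = 13.9 sin 37.0° = 8.365 m/s.
Taking up as positive with launch at y = 29.4 m, landing at y = 0: 0 = 29.4 + 8.365 t − ½(10) t².
Solving 5.000 t² − 8.365 t − 29.4 = 0 gives t = [8.365 + √(8.365² + 4·5.000·29.4)] / 10.00 = 3.40 s.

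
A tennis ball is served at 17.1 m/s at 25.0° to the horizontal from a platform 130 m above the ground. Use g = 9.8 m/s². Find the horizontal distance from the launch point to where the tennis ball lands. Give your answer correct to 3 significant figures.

Components: v_x = 17.1 cos 25.0° = 15.50 m/s, v_y = 17.1 sin 25.0° = 7.227 m/s.
Vertical: 0 = 130 + 7.227 t − ½(9.8) t² ⇒ 4.900 t² − 7.227 t − 130 = 0.
t = [7.227 + √(52.23 + 2548)] / 9.800 = 5.941 s.
Horizontal: R = v_x · t = 15.50 × 5.941 = 92.1 m.

92.1 m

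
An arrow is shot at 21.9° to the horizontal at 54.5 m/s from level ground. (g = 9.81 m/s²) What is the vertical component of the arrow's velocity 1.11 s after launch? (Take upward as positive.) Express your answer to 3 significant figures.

Initial vertical component: v_y0 = 54.5 sin 21.9° = 20.33 m/s.
v_y(t) = v_y0 − g t = 20.33 − 9.81 × 1.11 = 9.44 m/s.

9.44 m/s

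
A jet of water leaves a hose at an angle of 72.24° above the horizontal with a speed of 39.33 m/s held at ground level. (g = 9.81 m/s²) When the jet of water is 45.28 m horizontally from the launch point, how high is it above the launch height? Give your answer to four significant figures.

71.50 m

v_x = 39.33 cos 72.24° = 11.997 m/s, v_y0 = 39.33 sin 72.24° = 37.456 m/s.
Time to reach x = 45.28 m: t = x / v_x = 45.28 / 11.997 = 3.7743 s.
y = v_y0 t − ½ g t² = 37.456×3.7743 − 4.905×3.7743² = 71.50 m.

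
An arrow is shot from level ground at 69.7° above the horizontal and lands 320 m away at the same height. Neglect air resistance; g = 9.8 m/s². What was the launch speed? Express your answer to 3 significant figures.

69.4 m/s

On level ground, R = v₀² sin(2θ) / g, so v₀ = √(R g / sin 2θ).
sin(2 × 69.7°) = 0.6508.
v₀ = √(320 × 9.8 / 0.6508) = √4819 = 69.4 m/s.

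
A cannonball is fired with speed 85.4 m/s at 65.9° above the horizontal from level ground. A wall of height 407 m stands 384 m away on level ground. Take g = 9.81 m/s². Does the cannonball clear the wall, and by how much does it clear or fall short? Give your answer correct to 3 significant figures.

No — it falls 143 m short of clearing the wall.

v_x = 85.4 cos 65.9° = 34.87 m/s; v_y0 = 85.4 sin 65.9° = 77.96 m/s.
Time to reach the wall: t = 384 / 34.87 = 11.01 s.
Height at that point: y = 77.96×11.01 − 4.905×11.01² = 263.8 m.
That is 407 − 263.8 = 143 m below the top of the wall, so the cannonball does not clear it.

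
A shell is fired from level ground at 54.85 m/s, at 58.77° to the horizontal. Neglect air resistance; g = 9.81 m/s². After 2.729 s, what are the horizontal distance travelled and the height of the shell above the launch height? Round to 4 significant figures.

v_x = 54.85 cos 58.77° = 28.438 m/s; v_y0 = 54.85 sin 58.77° = 46.902 m/s.
x = v_x t = 28.438 × 2.729 = 77.61 m.
y = v_y0 t − ½ g t² = 46.902×2.729 − 4.905×2.729² = 91.47 m.

x = 77.61 m, y = 91.47 m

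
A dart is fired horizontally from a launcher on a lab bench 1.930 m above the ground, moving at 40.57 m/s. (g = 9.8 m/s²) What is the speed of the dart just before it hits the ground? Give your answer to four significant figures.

41.03 m/s

Fall time: t = √(2 × 1.930 / 9.8) = 0.62760 s.
At impact: v_x = 40.57 m/s (unchanged), v_y = g t = 9.8 × 0.62760 = 6.1505 m/s.
Speed = √(v_x² + v_y²) = √(1645.9 + 37.829) = 41.03 m/s.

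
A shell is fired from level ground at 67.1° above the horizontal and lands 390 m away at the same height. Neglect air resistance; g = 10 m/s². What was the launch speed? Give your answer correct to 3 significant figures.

On level ground, R = v₀² sin(2θ) / g, so v₀ = √(R g / sin 2θ).
sin(2 × 67.1°) = 0.7169.
v₀ = √(390 × 10 / 0.7169) = √5440 = 73.8 m/s.

73.8 m/s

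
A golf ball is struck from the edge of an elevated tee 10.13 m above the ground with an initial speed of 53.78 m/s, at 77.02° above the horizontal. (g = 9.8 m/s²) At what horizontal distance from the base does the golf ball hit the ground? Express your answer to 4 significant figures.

131.5 m

Components: v_x = 53.78 cos 77.02° = 12.080 m/s, v_y = 53.78 sin 77.02° = 52.406 m/s.
Vertical: 0 = 10.13 + 52.406 t − ½(9.8) t² ⇒ 4.900 t² − 52.406 t − 10.13 = 0.
t = [52.406 + √(2746.4 + 198.55)] / 9.800 = 10.885 s.
Horizontal: R = v_x · t = 12.080 × 10.885 = 131.5 m.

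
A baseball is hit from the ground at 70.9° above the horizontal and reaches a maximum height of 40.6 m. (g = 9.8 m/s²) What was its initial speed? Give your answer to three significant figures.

29.9 m/s

At maximum height v_y = 0, so (v₀ sin θ)² = 2 g H.
v₀ sin 70.9° = √(2 × 9.8 × 40.6) = 28.21 m/s.
v₀ = 28.21 / sin 70.9° = 28.21 / 0.9449 = 29.9 m/s.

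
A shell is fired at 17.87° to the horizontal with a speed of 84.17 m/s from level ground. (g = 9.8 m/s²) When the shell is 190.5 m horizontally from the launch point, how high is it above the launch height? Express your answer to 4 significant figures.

33.71 m

v_x = 84.17 cos 17.87° = 80.109 m/s, v_y0 = 84.17 sin 17.87° = 25.828 m/s.
Time to reach x = 190.5 m: t = x / v_x = 190.5 / 80.109 = 2.3780 s.
y = v_y0 t − ½ g t² = 25.828×2.3780 − 4.900×2.3780² = 33.71 m.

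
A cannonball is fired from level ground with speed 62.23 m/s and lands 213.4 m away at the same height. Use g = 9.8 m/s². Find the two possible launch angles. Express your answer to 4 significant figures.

Level-ground range: R = v₀² sin(2θ)/g ⇒ sin 2θ = R g / v₀² = 213.4×9.8/62.23² = 0.5400.
2θ = arcsin(0.5400) = 32.684° or 180° − 32.684° = 147.316°.
So θ = 16.34° or θ = 73.66°.

16.34° and 73.66°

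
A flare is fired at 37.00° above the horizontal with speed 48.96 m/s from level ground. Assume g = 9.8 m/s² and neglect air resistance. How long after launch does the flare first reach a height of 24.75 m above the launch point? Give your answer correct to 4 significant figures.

1.009 s

v_y0 = 48.96 sin 37.00° = 29.465 m/s.
Set y = v_y0 t − ½ g t² = 24.75: 4.900 t² − 29.465 t + 24.75 = 0.
t = [29.465 ± √(868.19 − 485.10)] / 9.8 = (29.465 ± 19.573) / 9.8, giving t = 1.009 s or t = 5.004 s.
The flare is on the way up at the first time, so t = 1.009 s.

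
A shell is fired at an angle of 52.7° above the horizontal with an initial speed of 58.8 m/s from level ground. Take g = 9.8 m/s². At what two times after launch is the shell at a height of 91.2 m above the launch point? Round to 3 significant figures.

2.73 s and 6.81 s

v_y0 = 58.8 sin 52.7° = 46.77 m/s.
Set y = v_y0 t − ½ g t² = 91.2: 4.900 t² − 46.77 t + 91.2 = 0.
t = [46.77 ± √(2187 − 1788)] / 9.8 = (46.77 ± 19.97) / 9.8, giving t = 2.73 s or t = 6.81 s.
So the shell is at 91.2 m at t = 2.73 s (rising) and t = 6.81 s (falling).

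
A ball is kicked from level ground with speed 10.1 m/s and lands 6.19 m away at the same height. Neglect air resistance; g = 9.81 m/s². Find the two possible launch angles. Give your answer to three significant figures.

18.3° and 71.7°

Level-ground range: R = v₀² sin(2θ)/g ⇒ sin 2θ = R g / v₀² = 6.19×9.81/10.1² = 0.5953.
2θ = arcsin(0.5953) = 36.53° or 180° − 36.53° = 143.47°.
So θ = 18.3° or θ = 71.7°.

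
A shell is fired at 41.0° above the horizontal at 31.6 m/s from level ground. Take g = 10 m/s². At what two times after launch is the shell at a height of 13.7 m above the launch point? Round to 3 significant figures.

0.825 s and 3.32 s

v_y0 = 31.6 sin 41.0° = 20.73 m/s.
Set y = v_y0 t − ½ g t² = 13.7: 5.000 t² − 20.73 t + 13.7 = 0.
t = [20.73 ± √(429.7 − 274.0)] / 10 = (20.73 ± 12.48) / 10, giving t = 0.825 s or t = 3.32 s.
So the shell is at 13.7 m at t = 0.825 s (rising) and t = 3.32 s (falling).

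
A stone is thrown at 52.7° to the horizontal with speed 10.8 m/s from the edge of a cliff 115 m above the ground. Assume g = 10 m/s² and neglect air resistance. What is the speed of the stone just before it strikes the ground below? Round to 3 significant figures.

v_x = 10.8 cos 52.7° = 6.545 m/s is unchanged throughout.
For the vertical component, v_y² = v_y0² + 2 g h = (8.591)² + 2×10×115 = 2374, so |v_y| = 48.72 m/s.
Impact speed = √(v_x² + v_y²) = √(42.84 + 2374) = 49.2 m/s.

49.2 m/s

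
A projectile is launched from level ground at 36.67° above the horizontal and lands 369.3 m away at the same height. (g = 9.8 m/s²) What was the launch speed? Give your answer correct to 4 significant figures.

61.46 m/s

On level ground, R = v₀² sin(2θ) / g, so v₀ = √(R g / sin 2θ).
sin(2 × 36.67°) = 0.9580.
v₀ = √(369.3 × 9.8 / 0.9580) = √3777.8 = 61.46 m/s.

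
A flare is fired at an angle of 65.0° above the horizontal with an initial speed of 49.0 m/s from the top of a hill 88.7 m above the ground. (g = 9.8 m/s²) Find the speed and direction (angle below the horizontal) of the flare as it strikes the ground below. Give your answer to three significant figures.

v_x = 49.0 cos 65.0° = 20.71 m/s (constant).
|v_y| at impact = √((44.41)² + 2×9.8×88.7) = 60.92 m/s.
Speed = √(20.71² + 60.92²) = 64.3 m/s; angle = arctan(60.92/20.71) = 71.2° below horizontal.

64.3 m/s at 71.2° below the horizontal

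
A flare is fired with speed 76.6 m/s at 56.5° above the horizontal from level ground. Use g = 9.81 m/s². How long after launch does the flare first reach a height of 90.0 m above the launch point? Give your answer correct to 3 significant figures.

v_y0 = 76.6 sin 56.5° = 63.88 m/s.
Set y = v_y0 t − ½ g t² = 90.0: 4.905 t² − 63.88 t + 90.0 = 0.
t = [63.88 ± √(4081 − 1766)] / 9.81 = (63.88 ± 48.11) / 9.81, giving t = 1.61 s or t = 11.4 s.
The flare is on the way up at the first time, so t = 1.61 s.

1.61 s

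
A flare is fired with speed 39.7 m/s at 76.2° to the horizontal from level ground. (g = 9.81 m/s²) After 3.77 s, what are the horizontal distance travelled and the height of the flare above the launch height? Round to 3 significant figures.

v_x = 39.7 cos 76.2° = 9.470 m/s; v_y0 = 39.7 sin 76.2° = 38.55 m/s.
x = v_x t = 9.470 × 3.77 = 35.7 m.
y = v_y0 t − ½ g t² = 38.55×3.77 − 4.905×3.77² = 75.6 m.

x = 35.7 m, y = 75.6 m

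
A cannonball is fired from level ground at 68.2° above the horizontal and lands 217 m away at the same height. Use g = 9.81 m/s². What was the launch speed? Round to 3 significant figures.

55.6 m/s

On level ground, R = v₀² sin(2θ) / g, so v₀ = √(R g / sin 2θ).
sin(2 × 68.2°) = 0.6896.
v₀ = √(217 × 9.81 / 0.6896) = √3087 = 55.6 m/s.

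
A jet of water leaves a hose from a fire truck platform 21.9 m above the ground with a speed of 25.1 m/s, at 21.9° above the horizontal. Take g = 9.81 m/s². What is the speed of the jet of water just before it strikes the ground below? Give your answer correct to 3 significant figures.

32.6 m/s

v_x = 25.1 cos 21.9° = 23.29 m/s is unchanged throughout.
For the vertical component, v_y² = v_y0² + 2 g h = (9.362)² + 2×9.81×21.9 = 517.3, so |v_y| = 22.74 m/s.
Impact speed = √(v_x² + v_y²) = √(542.4 + 517.3) = 32.6 m/s.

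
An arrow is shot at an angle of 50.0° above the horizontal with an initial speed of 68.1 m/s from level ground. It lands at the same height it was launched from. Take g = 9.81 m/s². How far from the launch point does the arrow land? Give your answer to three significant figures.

For level ground, R = v₀² sin(2θ) / g.
sin(2 × 50.0°) = sin 100.0° = 0.9848.
R = (68.1)² × 0.9848 / 9.81 = 466 m.

466 m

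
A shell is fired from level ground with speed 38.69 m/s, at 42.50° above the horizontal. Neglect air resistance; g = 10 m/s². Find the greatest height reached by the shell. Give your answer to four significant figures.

Vertical component of launch velocity: v_y = 38.69 sin 42.50° = 26.139 m/s.
At the highest point the vertical velocity is zero, so v_y² = 2 g h_max.
h_max = (26.139)² / (2 × 10) = 683.25 / 20.00 = 34.16 m.

34.16 m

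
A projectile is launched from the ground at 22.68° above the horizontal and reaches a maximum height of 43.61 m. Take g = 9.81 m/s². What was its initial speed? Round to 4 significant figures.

75.86 m/s

At maximum height v_y = 0, so (v₀ sin θ)² = 2 g H.
v₀ sin 22.68° = √(2 × 9.81 × 43.61) = 29.251 m/s.
v₀ = 29.251 / sin 22.68° = 29.251 / 0.3856 = 75.86 m/s.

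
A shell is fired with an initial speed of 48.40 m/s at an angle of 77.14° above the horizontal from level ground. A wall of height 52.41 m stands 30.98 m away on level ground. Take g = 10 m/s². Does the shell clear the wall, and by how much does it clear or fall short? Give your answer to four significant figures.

v_x = 48.40 cos 77.14° = 10.772 m/s; v_y0 = 48.40 sin 77.14° = 47.186 m/s.
Time to reach the wall: t = 30.98 / 10.772 = 2.8760 s.
Height at that point: y = 47.186×2.8760 − 5.000×2.8760² = 94.350 m.
That is 94.350 − 52.41 = 41.94 m above the top of the wall, so the shell clears it.

Yes — it clears the wall by 41.94 m.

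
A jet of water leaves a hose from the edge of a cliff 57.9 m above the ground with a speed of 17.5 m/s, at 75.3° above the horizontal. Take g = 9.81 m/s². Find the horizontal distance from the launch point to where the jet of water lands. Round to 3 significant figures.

Components: v_x = 17.5 cos 75.3° = 4.441 m/s, v_y = 17.5 sin 75.3° = 16.93 m/s.
Vertical: 0 = 57.9 + 16.93 t − ½(9.81) t² ⇒ 4.905 t² − 16.93 t − 57.9 = 0.
t = [16.93 + √(286.6 + 1136)] / 9.810 = 5.571 s.
Horizontal: R = v_x · t = 4.441 × 5.571 = 24.7 m.

24.7 m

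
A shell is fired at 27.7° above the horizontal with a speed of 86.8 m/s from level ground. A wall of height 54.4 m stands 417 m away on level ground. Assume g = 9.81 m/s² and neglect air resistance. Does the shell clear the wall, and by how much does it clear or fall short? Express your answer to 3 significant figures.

Yes — it clears the wall by 20.1 m.

v_x = 86.8 cos 27.7° = 76.85 m/s; v_y0 = 86.8 sin 27.7° = 40.35 m/s.
Time to reach the wall: t = 417 / 76.85 = 5.426 s.
Height at that point: y = 40.35×5.426 − 4.905×5.426² = 74.53 m.
That is 74.53 − 54.4 = 20.1 m above the top of the wall, so the shell clears it.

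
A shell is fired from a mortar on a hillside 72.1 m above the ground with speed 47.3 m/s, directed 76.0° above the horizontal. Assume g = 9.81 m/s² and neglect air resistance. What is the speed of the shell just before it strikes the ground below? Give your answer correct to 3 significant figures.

v_x = 47.3 cos 76.0° = 11.44 m/s is unchanged throughout.
For the vertical component, v_y² = v_y0² + 2 g h = (45.89)² + 2×9.81×72.1 = 3520, so |v_y| = 59.33 m/s.
Impact speed = √(v_x² + v_y²) = √(130.9 + 3520) = 60.4 m/s.

60.4 m/s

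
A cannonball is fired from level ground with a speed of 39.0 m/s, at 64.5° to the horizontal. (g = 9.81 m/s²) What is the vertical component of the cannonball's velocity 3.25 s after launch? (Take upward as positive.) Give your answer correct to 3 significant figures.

Initial vertical component: v_y0 = 39.0 sin 64.5° = 35.20 m/s.
v_y(t) = v_y0 − g t = 35.20 − 9.81 × 3.25 = 3.32 m/s.

3.32 m/s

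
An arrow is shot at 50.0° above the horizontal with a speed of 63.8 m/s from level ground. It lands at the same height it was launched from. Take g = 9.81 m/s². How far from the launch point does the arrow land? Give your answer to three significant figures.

Components: v_x = 63.8 cos 50.0° = 41.01 m/s, v_y = 63.8 sin 50.0° = 48.87 m/s.
Time of flight (same landing height): t = 2 v_y / g = 2 × 48.87 / 9.81 = 9.963 s.
Range: R = v_x · t = 41.01 × 9.963 = 409 m.

409 m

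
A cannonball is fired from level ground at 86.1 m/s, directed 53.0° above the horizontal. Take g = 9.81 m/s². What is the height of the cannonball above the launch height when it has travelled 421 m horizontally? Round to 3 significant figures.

235 m

v_x = 86.1 cos 53.0° = 51.82 m/s, v_y0 = 86.1 sin 53.0° = 68.76 m/s.
Time to reach x = 421 m: t = x / v_x = 421 / 51.82 = 8.124 s.
y = v_y0 t − ½ g t² = 68.76×8.124 − 4.905×8.124² = 235 m.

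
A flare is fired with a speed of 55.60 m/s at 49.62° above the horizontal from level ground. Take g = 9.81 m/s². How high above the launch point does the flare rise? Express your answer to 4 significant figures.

91.43 m

Vertical component of launch velocity: v_y = 55.60 sin 49.62° = 42.354 m/s.
At the highest point the vertical velocity is zero, so v_y² = 2 g h_max.
h_max = (42.354)² / (2 × 9.81) = 1793.9 / 19.62 = 91.43 m.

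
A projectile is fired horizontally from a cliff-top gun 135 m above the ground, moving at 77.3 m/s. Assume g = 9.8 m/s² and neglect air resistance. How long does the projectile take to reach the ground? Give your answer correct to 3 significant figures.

The horizontal speed doesn't affect the fall. With v_y0 = 0, h = ½ g t².
t = √(2 × 135 / 9.8) = √27.55 = 5.25 s.

5.25 s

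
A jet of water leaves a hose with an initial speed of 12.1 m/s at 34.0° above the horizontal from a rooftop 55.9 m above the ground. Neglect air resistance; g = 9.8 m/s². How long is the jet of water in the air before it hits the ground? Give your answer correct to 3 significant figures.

4.14 s

Vertical component: v_y = 12.1 sin 34.0° = 6.766 m/s.
Taking up as positive with launch at y = 55.9 m, landing at y = 0: 0 = 55.9 + 6.766 t − ½(9.8) t².
Solving 4.900 t² − 6.766 t − 55.9 = 0 gives t = [6.766 + √(6.766² + 4·4.900·55.9)] / 9.800 = 4.14 s.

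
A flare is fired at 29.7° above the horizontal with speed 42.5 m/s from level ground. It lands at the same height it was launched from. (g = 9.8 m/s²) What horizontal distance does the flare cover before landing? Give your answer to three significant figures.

For level ground, R = v₀² sin(2θ) / g.
sin(2 × 29.7°) = sin 59.40° = 0.8607.
R = (42.5)² × 0.8607 / 9.8 = 159 m.

159 m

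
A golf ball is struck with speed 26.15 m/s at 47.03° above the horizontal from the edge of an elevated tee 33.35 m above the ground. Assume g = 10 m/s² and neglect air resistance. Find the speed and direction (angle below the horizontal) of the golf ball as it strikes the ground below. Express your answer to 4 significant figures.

v_x = 26.15 cos 47.03° = 17.824 m/s (constant).
|v_y| at impact = √((19.134)² + 2×10×33.35) = 32.142 m/s.
Speed = √(17.824² + 32.142²) = 36.75 m/s; angle = arctan(32.142/17.824) = 60.99° below horizontal.

36.75 m/s at 60.99° below the horizontal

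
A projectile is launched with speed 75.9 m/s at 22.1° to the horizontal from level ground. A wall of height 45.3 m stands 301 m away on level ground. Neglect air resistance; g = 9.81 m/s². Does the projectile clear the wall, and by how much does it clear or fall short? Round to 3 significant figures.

No — it falls 12.9 m short of clearing the wall.

v_x = 75.9 cos 22.1° = 70.32 m/s; v_y0 = 75.9 sin 22.1° = 28.56 m/s.
Time to reach the wall: t = 301 / 70.32 = 4.280 s.
Height at that point: y = 28.56×4.280 − 4.905×4.280² = 32.39 m.
That is 45.3 − 32.39 = 12.9 m below the top of the wall, so the projectile does not clear it.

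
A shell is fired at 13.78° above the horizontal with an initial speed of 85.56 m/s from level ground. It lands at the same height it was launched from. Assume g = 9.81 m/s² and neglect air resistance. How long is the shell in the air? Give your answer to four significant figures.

Vertical component: v_y = 85.56 sin 13.78° = 20.380 m/s.
For a projectile landing at launch height, time of flight is t = 2 v_y / g = 2 × 20.380 / 9.81 = 4.155 s.

4.155 s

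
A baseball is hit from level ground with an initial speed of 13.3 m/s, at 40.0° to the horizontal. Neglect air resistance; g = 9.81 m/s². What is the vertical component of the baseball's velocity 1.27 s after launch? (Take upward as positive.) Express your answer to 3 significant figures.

Initial vertical component: v_y0 = 13.3 sin 40.0° = 8.549 m/s.
v_y(t) = v_y0 − g t = 8.549 − 9.81 × 1.27 = -3.91 m/s.

-3.91 m/s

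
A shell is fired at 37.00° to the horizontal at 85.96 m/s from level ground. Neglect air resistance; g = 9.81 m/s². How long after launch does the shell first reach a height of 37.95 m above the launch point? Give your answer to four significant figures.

v_y0 = 85.96 sin 37.00° = 51.732 m/s.
Set y = v_y0 t − ½ g t² = 37.95: 4.905 t² − 51.732 t + 37.95 = 0.
t = [51.732 ± √(2676.2 − 744.58)] / 9.81 = (51.732 ± 43.950) / 9.81, giving t = 0.7933 s or t = 9.754 s.
The shell is on the way up at the first time, so t = 0.7933 s.

0.7933 s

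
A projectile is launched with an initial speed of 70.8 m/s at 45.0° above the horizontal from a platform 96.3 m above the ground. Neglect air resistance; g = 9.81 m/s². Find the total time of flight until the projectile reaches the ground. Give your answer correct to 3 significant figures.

Vertical component: v_y = 70.8 sin 45.0° = 50.06 m/s.
Taking up as positive with launch at y = 96.3 m, landing at y = 0: 0 = 96.3 + 50.06 t − ½(9.81) t².
Solving 4.905 t² − 50.06 t − 96.3 = 0 gives t = [50.06 + √(50.06² + 4·4.905·96.3)] / 9.810 = 11.9 s.

11.9 s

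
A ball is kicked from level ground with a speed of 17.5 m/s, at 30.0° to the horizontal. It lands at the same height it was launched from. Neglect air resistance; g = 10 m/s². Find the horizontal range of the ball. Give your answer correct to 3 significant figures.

26.5 m

For level ground, R = v₀² sin(2θ) / g.
sin(2 × 30.0°) = sin 60.00° = 0.8660.
R = (17.5)² × 0.8660 / 10 = 26.5 m.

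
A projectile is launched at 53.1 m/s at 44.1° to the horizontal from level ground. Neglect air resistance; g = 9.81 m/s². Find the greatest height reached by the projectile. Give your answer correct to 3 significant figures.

69.6 m

Vertical component of launch velocity: v_y = 53.1 sin 44.1° = 36.95 m/s.
At the highest point the vertical velocity is zero, so v_y² = 2 g h_max.
h_max = (36.95)² / (2 × 9.81) = 1365 / 19.62 = 69.6 m.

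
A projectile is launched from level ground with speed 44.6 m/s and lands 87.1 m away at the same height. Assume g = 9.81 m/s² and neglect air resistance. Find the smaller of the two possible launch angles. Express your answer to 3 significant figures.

12.7°

Level-ground range: R = v₀² sin(2θ)/g ⇒ sin 2θ = R g / v₀² = 87.1×9.81/44.6² = 0.4296.
2θ = arcsin(0.4296) = 25.44° or 180° − 25.44° = 154.56°.
So θ = 12.7° or θ = 77.3°.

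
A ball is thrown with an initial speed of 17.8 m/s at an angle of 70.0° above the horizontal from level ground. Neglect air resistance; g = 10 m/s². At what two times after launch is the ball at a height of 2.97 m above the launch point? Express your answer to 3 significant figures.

v_y0 = 17.8 sin 70.0° = 16.73 m/s.
Set y = v_y0 t − ½ g t² = 2.97: 5.000 t² − 16.73 t + 2.97 = 0.
t = [16.73 ± √(279.9 − 59.40)] / 10 = (16.73 ± 14.85) / 10, giving t = 0.188 s or t = 3.16 s.
So the ball is at 2.97 m at t = 0.188 s (rising) and t = 3.16 s (falling).

0.188 s and 3.16 s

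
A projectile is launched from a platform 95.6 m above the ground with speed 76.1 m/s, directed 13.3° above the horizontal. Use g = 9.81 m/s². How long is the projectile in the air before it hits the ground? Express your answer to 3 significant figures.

Vertical component: v_y = 76.1 sin 13.3° = 17.51 m/s.
Taking up as positive with launch at y = 95.6 m, landing at y = 0: 0 = 95.6 + 17.51 t − ½(9.81) t².
Solving 4.905 t² − 17.51 t − 95.6 = 0 gives t = [17.51 + √(17.51² + 4·4.905·95.6)] / 9.810 = 6.55 s.

6.55 s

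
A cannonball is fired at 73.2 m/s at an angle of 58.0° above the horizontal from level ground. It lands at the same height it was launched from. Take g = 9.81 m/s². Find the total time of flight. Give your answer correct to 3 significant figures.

12.7 s

Vertical component: v_y = 73.2 sin 58.0° = 62.08 m/s.
For a projectile landing at launch height, time of flight is t = 2 v_y / g = 2 × 62.08 / 9.81 = 12.7 s.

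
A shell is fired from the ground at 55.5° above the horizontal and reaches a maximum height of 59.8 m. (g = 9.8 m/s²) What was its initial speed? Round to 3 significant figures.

41.5 m/s

At maximum height v_y = 0, so (v₀ sin θ)² = 2 g H.
v₀ sin 55.5° = √(2 × 9.8 × 59.8) = 34.24 m/s.
v₀ = 34.24 / sin 55.5° = 34.24 / 0.8241 = 41.5 m/s.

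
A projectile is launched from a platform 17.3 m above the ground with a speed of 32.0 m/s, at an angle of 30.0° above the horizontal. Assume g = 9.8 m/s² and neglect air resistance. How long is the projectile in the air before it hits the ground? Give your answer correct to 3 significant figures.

Vertical component: v_y = 32.0 sin 30.0° = 16.00 m/s.
Taking up as positive with launch at y = 17.3 m, landing at y = 0: 0 = 17.3 + 16.00 t − ½(9.8) t².
Solving 4.900 t² − 16.00 t − 17.3 = 0 gives t = [16.00 + √(16.00² + 4·4.900·17.3)] / 9.800 = 4.12 s.

4.12 s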